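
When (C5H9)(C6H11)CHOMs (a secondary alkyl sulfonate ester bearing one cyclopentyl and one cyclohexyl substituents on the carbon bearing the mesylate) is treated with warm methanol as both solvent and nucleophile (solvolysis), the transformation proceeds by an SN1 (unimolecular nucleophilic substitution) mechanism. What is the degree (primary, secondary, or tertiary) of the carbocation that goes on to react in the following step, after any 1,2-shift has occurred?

tertiary

Step 1: Unassisted departure of MsO⁻ (taking the C–O bonding pair) generates a secondary carbocation.
Step 2: Carbocation rearrangement: a 1,2-hydride shift from the adjacent cyclopentyl carbon converts the initially-formed secondary cation into the more stable tertiary cation.
The cation rearranges from secondary to tertiary via a 1,2-hydride shift from the adjacent cyclopentyl carbon; the tertiary cation is what reacts next.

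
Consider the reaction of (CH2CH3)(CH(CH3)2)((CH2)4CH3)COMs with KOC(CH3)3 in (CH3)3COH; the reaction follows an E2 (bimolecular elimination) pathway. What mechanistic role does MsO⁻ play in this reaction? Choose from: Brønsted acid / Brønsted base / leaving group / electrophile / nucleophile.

leaving group

Step 1: The strong base (CH3)3CO⁻ removes a β-hydrogen; in the same concerted event the electrons of the breaking C–H bond form the new π(C=C) bond and the C–O σ-bond breaks, expelling MsO⁻. Anti-periplanar geometry; one transition state.
MsO⁻ departs with both electrons of the breaking σ-bond — that is the definition of a leaving group.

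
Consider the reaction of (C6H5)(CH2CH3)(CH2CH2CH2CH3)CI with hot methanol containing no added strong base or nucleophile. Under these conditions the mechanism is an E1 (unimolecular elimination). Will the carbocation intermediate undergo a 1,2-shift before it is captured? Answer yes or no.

no

The first-formed carbocation is tertiary.
No single 1,2-shift to an adjacent carbon would produce a more-substituted cation than the one already present, so no rearrangement occurs.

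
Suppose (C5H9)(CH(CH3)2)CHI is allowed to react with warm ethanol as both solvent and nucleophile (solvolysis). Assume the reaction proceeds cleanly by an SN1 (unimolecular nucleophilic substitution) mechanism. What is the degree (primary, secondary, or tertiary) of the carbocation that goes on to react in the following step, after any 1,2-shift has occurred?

Step 1: Unassisted departure of I⁻ (taking the C–I bonding pair) generates a secondary carbocation.
Step 2: Carbocation rearrangement: a 1,2-hydride shift from the adjacent isopropyl carbon converts the initially-formed secondary cation into the more stable tertiary cation.
The cation rearranges from secondary to tertiary via a 1,2-hydride shift from the adjacent isopropyl carbon; the tertiary cation is what reacts next.

tertiary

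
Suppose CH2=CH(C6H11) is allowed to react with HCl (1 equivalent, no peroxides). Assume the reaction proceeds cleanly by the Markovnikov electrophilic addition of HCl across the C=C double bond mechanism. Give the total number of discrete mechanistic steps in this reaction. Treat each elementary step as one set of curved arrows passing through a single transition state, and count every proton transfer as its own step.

Step 1: Protonation of the alkene by HCl: the π bond acts as the nucleophile and picks up H⁺, giving the more stable (Markovnikov) secondary carbocation. The H–Cl bond breaks heterolytically, releasing Cl⁻.
Step 2: Carbocation rearrangement: a 1,2-hydride shift from the adjacent cyclohexyl carbon converts the initially-formed secondary cation into the more stable tertiary cation.
Step 3: Nucleophilic attack by Cl⁻ on the carbocation completes the addition, giving R–Cl.
Total: 3 elementary steps.

3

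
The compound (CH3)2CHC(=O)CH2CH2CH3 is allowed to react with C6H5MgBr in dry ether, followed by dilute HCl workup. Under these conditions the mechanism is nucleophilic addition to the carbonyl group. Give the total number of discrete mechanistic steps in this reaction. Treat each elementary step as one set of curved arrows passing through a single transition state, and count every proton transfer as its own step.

2

Step 1: the carbanion-like carbon of C6H5MgBr attacks the sp² carbonyl carbon; the C=O π bond breaks and the electrons end up as a lone pair on the alkoxide oxygen of the tetrahedral intermediate.
Step 2: The alkoxide picks up a proton during dilute HCl workup to yield an alcohol.
Total: 2 elementary steps.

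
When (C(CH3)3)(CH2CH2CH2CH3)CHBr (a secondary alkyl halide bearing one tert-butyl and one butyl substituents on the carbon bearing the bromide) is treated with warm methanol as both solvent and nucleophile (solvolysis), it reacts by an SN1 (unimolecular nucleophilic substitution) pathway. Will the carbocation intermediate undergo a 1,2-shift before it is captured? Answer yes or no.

The first-formed carbocation is secondary.
The adjacent tert-butyl carbon has no hydrogen but bears methyl groups; migration of one methyl with its bonding pair (a 1,2-methyl shift) places the charge on a tertiary centre.
Tertiary is more stable than secondary, so the shift occurs.

yes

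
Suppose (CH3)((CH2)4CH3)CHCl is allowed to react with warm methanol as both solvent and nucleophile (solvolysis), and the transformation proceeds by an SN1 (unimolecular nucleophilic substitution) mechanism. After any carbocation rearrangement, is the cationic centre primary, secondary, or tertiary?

secondary

Step 1: Rate-determining heterolysis of the C–Cl bond gives Cl⁻ and a secondary carbocation.
No single 1,2-shift to an adjacent carbon would give a more-substituted cation, so no rearrangement occurs.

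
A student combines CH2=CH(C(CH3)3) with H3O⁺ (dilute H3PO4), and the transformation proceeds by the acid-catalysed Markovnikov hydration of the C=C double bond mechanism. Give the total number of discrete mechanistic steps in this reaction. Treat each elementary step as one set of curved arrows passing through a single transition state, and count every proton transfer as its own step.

Step 1: The π electrons of the C=C bond attack a proton of H3O⁺; Markovnikov addition places the new C–H on the less-substituted alkene carbon, so the positive charge ends up on the more-substituted carbon — a secondary carbocation. H2O is released.
Step 2: Carbocation rearrangement: a 1,2-methyl shift from the adjacent tert-butyl carbon converts the initially-formed secondary cation into the more stable tertiary cation.
Step 3: Nucleophilic capture of the cation by H2O produces the protonated alcohol (an oxonium ion).
Step 4: Deprotonation of the oxonium ion by a water molecule delivers the neutral alcohol and regenerates the acid catalyst.
Total: 4 elementary steps.

4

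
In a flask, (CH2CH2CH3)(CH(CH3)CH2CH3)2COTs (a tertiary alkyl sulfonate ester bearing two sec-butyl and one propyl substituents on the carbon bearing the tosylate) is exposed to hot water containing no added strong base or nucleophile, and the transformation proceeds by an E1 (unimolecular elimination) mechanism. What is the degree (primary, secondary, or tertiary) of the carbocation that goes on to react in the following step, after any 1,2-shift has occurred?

tertiary

Step 1: Rate-determining heterolysis of the C–O bond gives TsO⁻ and a tertiary carbocation.
No single 1,2-shift to an adjacent carbon would give a more-substituted cation, so no rearrangement occurs.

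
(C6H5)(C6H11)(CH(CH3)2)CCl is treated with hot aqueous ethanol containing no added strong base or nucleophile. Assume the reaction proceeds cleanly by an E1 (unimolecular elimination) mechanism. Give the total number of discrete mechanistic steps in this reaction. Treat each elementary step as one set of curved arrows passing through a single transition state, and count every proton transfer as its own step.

Step 1: The C–Cl bond breaks with both electrons going to the chloride; Cl⁻ leaves and a tertiary carbocation remains.
(No 1,2-shift: no single shift to an adjacent carbon would give a more stable cation.)
Step 2: A water (or ethanol) molecule (solvent) deprotonates a β-carbon; as the C–H bond breaks, those electrons form the new alkene π bond.
Total: 2 elementary steps.

2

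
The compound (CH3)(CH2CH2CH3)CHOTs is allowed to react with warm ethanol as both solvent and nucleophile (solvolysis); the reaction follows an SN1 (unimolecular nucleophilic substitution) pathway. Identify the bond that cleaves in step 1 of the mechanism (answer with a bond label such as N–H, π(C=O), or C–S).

C–O

Step 1: Rate-determining heterolysis of the C–O bond gives TsO⁻ and a secondary carbocation.
The bond broken in this step is the C–O bond.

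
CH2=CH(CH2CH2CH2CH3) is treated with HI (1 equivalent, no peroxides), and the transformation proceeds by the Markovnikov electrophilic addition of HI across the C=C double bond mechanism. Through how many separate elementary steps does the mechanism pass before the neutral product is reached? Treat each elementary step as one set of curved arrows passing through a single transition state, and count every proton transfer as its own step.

2

Step 1: Electrophilic addition begins with the π(C=C) electrons forming a bond to the proton of HI. Following Markovnikov's rule, the resulting cation is secondary. The H–I bond breaks heterolytically, releasing I⁻.
(No 1,2-shift: no single shift to an adjacent carbon would give a more stable cation.)
Step 2: I⁻ captures the cation: a lone pair on I⁻ fills the empty p orbital, producing the alkyl halide product.
Total: 2 elementary steps.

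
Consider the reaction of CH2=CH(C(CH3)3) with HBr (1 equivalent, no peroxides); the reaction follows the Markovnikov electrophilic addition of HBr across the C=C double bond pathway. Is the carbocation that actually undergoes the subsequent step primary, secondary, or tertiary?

tertiary

Step 1: The π electrons of the C=C bond attack a proton of HBr; Markovnikov addition places the new C–H on the less-substituted alkene carbon, so the positive charge ends up on the more-substituted carbon — a secondary carbocation. The H–Br bond breaks heterolytically, releasing Br⁻.
Step 2: A 1,2-methyl shift from the adjacent tert-butyl carbon moves the positive charge from the secondary centre to an adjacent carbon, generating a more stable tertiary carbocation.
The cation rearranges from secondary to tertiary via a 1,2-methyl shift from the adjacent tert-butyl carbon; the tertiary cation is what reacts next.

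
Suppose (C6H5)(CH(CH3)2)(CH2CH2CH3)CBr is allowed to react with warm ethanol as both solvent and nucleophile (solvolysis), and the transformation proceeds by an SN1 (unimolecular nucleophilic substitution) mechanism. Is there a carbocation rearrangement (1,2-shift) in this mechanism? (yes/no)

The first-formed carbocation is tertiary.
No single 1,2-shift to an adjacent carbon would produce a more-substituted cation than the one already present, so no rearrangement occurs.

no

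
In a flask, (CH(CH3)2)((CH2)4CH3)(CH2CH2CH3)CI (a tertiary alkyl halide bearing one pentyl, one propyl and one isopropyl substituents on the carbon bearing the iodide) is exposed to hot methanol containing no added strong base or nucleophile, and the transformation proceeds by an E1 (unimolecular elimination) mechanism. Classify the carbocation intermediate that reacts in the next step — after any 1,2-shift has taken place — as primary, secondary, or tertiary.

tertiary

Step 1: The C–I bond breaks with both electrons going to the iodide; I⁻ leaves and a tertiary carbocation remains.
No single 1,2-shift to an adjacent carbon would give a more-substituted cation, so no rearrangement occurs.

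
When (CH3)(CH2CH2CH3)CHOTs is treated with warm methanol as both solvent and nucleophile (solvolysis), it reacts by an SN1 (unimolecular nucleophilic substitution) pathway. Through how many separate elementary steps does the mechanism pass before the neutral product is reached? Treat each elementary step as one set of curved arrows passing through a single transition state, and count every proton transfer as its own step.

3

Step 1: Unassisted departure of TsO⁻ (taking the C–O bonding pair) generates a secondary carbocation.
(No 1,2-shift: no single shift to an adjacent carbon would give a more stable cation.)
Step 2: A lone pair on the oxygen of CH3OH attacks the carbocation, forming a new C–O σ-bond and an oxonium ion.
Step 3: A second solvent molecule removes the proton on oxygen, giving the neutral ether product.
Total: 3 elementary steps.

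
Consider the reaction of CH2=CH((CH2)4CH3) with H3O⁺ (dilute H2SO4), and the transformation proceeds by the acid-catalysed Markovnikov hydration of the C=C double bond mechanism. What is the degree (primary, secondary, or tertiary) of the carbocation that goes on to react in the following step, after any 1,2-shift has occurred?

Step 1: The π electrons of the C=C bond attack a proton of H3O⁺; Markovnikov addition places the new C–H on the less-substituted alkene carbon, so the positive charge ends up on the more-substituted carbon — a secondary carbocation. H2O is released.
No single 1,2-shift to an adjacent carbon would give a more-substituted cation, so no rearrangement occurs.

secondary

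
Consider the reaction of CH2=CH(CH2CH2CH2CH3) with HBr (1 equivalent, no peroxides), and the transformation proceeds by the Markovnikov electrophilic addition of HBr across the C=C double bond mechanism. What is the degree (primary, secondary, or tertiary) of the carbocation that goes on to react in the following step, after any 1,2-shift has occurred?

Step 1: Protonation of the alkene by HBr: the π bond acts as the nucleophile and picks up H⁺, giving the more stable (Markovnikov) secondary carbocation. The H–Br bond breaks heterolytically, releasing Br⁻.
No single 1,2-shift to an adjacent carbon would give a more-substituted cation, so no rearrangement occurs.

secondary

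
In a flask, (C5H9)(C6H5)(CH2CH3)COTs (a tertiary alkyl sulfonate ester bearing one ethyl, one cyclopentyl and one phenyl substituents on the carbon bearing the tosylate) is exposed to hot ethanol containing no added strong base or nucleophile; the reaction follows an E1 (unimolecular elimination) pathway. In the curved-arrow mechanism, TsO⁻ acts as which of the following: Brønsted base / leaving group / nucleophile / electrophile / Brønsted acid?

leaving group

Step 1: Rate-determining heterolysis of the C–O bond gives TsO⁻ and a tertiary carbocation.
TsO⁻ departs with both electrons of the breaking σ-bond — that is the definition of a leaving group.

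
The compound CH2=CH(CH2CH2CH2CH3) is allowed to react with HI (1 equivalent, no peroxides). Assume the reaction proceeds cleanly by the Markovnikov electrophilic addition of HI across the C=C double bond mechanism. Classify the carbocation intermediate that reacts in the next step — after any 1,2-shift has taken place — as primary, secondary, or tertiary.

secondary

Step 1: Electrophilic addition begins with the π(C=C) electrons forming a bond to the proton of HI. Following Markovnikov's rule, the resulting cation is secondary. The H–I bond breaks heterolytically, releasing I⁻.
No single 1,2-shift to an adjacent carbon would give a more-substituted cation, so no rearrangement occurs.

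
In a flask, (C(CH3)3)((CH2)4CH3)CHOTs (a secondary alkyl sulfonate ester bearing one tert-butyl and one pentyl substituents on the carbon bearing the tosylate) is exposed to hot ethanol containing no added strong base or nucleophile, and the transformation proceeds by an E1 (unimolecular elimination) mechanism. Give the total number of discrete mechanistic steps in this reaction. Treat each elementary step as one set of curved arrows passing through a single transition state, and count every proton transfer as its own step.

Step 1: Unassisted departure of TsO⁻ (taking the C–O bonding pair) generates a secondary carbocation.
Step 2: A 1,2-methyl shift from the adjacent tert-butyl carbon moves the positive charge from the secondary centre to an adjacent carbon, generating a more stable tertiary carbocation.
Step 3: A weak base (an ethanol molecule from the solvent) removes a proton from a carbon adjacent to the cationic centre; the electrons of that C–H bond become the new π(C=C) bond, giving the alkene.
Total: 3 elementary steps.

3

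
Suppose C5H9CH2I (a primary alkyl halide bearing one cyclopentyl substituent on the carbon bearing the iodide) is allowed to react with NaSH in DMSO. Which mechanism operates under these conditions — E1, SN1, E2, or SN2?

SN2

Conditions: a primary substrate with a strong nucleophile in the polar aprotic solvent DMSO.
These conditions are the textbook signature of the SN2 pathway.
An unhindered substrate with a strong nucleophile in a polar aprotic solvent favours one-step backside displacement.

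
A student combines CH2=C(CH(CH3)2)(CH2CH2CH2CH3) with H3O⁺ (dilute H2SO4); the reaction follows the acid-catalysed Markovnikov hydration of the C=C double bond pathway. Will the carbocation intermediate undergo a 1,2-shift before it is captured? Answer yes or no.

no

The first-formed carbocation is tertiary.
No single 1,2-shift to an adjacent carbon would produce a more-substituted cation than the one already present, so no rearrangement occurs.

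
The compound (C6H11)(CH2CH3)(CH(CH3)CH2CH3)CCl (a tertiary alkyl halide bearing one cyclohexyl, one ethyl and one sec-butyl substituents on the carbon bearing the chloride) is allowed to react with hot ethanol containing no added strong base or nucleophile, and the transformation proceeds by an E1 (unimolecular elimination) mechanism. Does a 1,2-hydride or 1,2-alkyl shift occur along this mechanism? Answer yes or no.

no

The first-formed carbocation is tertiary.
No single 1,2-shift to an adjacent carbon would produce a more-substituted cation than the one already present, so no rearrangement occurs.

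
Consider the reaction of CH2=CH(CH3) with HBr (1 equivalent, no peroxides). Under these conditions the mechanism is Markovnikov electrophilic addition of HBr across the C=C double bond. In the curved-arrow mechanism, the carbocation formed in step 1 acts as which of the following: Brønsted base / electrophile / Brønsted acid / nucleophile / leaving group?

Step 2: Nucleophilic attack by Br⁻ on the carbocation completes the addition, giving R–Br.
The carbocation formed in step 1 accepts an electron pair into an empty or π* orbital — it is the electrophile.

electrophile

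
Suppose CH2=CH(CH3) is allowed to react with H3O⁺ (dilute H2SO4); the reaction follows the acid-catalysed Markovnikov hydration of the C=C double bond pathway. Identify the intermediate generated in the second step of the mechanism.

oxonium ion

Step 1: The π electrons of the C=C bond attack a proton of H3O⁺; Markovnikov addition places the new C–H on the less-substituted alkene carbon, so the positive charge ends up on the more-substituted carbon — a secondary carbocation. H2O is released.
Step 2: Nucleophilic capture of the cation by H2O produces the protonated alcohol (an oxonium ion).
After step 2 the species present is an oxonium ion.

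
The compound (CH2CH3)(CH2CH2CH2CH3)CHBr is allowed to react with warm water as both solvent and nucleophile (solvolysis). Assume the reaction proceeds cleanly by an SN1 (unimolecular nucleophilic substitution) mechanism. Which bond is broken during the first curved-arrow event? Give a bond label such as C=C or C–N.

Step 1: Ionisation: the C–Br σ-bond cleaves heterolytically; both bonding electrons depart with Br⁻, leaving a secondary carbocation at the α-carbon.
The bond broken in this step is the C–Br bond.

C–Br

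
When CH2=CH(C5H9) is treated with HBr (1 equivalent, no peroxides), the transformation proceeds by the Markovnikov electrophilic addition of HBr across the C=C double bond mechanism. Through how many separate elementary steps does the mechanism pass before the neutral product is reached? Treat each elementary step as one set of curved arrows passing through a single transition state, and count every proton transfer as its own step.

3

Step 1: Electrophilic addition begins with the π(C=C) electrons forming a bond to the proton of HBr. Following Markovnikov's rule, the resulting cation is secondary. The H–Br bond breaks heterolytically, releasing Br⁻.
Step 2: A hydride (H with its bonding pair) migrates from the adjacent cyclopentyl carbon to the cationic centre — a 1,2-hydride shift — upgrading the secondary cation to a tertiary one.
Step 3: Br⁻ captures the cation: a lone pair on Br⁻ fills the empty p orbital, producing the alkyl halide product.
Total: 3 elementary steps.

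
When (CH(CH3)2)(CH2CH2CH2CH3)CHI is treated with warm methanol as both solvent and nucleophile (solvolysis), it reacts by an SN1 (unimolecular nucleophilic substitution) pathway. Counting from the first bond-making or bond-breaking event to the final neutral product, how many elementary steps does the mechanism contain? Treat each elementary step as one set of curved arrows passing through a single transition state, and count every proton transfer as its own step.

4

Step 1: Ionisation: the C–I σ-bond cleaves heterolytically; both bonding electrons depart with I⁻, leaving a secondary carbocation at the α-carbon.
Step 2: A 1,2-hydride shift from the adjacent isopropyl carbon moves the positive charge from the secondary centre to an adjacent carbon, generating a more stable tertiary carbocation.
Step 3: A lone pair on the oxygen of CH3OH attacks the carbocation, forming a new C–O σ-bond and an oxonium ion.
Step 4: Proton transfer from the O–H of the oxonium ion to a solvent molecule delivers the neutral ether.
Total: 4 elementary steps.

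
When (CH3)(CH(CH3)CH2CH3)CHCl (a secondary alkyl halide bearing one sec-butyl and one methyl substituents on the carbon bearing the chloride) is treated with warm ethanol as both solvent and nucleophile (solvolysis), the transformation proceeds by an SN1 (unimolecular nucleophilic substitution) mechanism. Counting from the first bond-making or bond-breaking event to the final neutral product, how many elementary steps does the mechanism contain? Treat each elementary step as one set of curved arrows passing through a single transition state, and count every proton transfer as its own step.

Step 1: Ionisation: the C–Cl σ-bond cleaves heterolytically; both bonding electrons depart with Cl⁻, leaving a secondary carbocation at the α-carbon.
Step 2: A hydride (H with its bonding pair) migrates from the adjacent sec-butyl carbon to the cationic centre — a 1,2-hydride shift — upgrading the secondary cation to a tertiary one.
Step 3: Nucleophilic capture: the oxygen of CH3CH2OH bonds to the cationic carbon, producing an oxonium-ion intermediate.
Step 4: Deprotonation of the oxonium oxygen by solvent ethanol yields the neutral ether.
Total: 4 elementary steps.

4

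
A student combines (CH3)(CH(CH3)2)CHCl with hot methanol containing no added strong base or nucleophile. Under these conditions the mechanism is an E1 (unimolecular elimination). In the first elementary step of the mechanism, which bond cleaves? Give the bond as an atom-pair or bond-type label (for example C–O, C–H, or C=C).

C–Cl

Step 1: Ionisation: the C–Cl σ-bond cleaves heterolytically; both bonding electrons depart with Cl⁻, leaving a secondary carbocation at the α-carbon.
The bond broken in this step is the C–Cl bond.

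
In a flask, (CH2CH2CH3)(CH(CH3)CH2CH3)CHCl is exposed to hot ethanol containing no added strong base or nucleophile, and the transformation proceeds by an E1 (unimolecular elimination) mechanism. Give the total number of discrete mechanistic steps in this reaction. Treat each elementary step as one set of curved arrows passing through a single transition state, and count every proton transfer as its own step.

3

Step 1: Ionisation: the C–Cl σ-bond cleaves heterolytically; both bonding electrons depart with Cl⁻, leaving a secondary carbocation at the α-carbon.
Step 2: A 1,2-hydride shift from the adjacent sec-butyl carbon moves the positive charge from the secondary centre to an adjacent carbon, generating a more stable tertiary carbocation.
Step 3: Loss of a β-proton to an ethanol molecule of the solvent: the C–H bonding pair collapses toward the cationic carbon to form the C=C π bond, yielding the alkene.
Total: 3 elementary steps.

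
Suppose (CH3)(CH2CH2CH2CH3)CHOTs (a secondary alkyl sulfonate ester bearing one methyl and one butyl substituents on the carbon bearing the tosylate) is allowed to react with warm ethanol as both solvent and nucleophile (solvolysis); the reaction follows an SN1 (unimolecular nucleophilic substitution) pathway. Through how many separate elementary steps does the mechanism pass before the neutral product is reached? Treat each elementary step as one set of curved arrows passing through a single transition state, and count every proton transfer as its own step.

3

Step 1: Unassisted departure of TsO⁻ (taking the C–O bonding pair) generates a secondary carbocation.
(No 1,2-shift: no single shift to an adjacent carbon would give a more stable cation.)
Step 2: A lone pair on the oxygen of CH3CH2OH attacks the carbocation, forming a new C–O σ-bond and an oxonium ion.
Step 3: Proton transfer from the O–H of the oxonium ion to a solvent molecule delivers the neutral ether.
Total: 3 elementary steps.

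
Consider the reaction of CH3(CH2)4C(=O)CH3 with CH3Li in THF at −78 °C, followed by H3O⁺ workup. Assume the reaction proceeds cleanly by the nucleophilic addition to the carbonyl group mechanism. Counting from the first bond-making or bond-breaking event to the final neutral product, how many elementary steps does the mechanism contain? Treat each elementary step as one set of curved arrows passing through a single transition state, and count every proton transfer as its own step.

Step 1: A lone pair / filled orbital on the carbanion-like carbon of CH3Li attacks the electrophilic carbonyl carbon; the π(C=O) electrons shift onto oxygen, producing a tetrahedral alkoxide intermediate.
Step 2: On H3O⁺ workup the alkoxide oxygen is protonated, giving an alcohol.
Total: 2 elementary steps.

2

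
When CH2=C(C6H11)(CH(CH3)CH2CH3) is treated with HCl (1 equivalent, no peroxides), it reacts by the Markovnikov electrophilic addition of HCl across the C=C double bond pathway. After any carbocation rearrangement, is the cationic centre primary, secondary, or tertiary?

tertiary

Step 1: Protonation of the alkene by HCl: the π bond acts as the nucleophile and picks up H⁺, giving the more stable (Markovnikov) tertiary carbocation. The H–Cl bond breaks heterolytically, releasing Cl⁻.
No single 1,2-shift to an adjacent carbon would give a more-substituted cation, so no rearrangement occurs.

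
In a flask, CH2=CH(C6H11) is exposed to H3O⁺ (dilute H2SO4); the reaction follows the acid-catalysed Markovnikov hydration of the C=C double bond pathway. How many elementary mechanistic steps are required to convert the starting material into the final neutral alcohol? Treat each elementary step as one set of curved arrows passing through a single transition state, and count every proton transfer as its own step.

4

Step 1: The π electrons of the C=C bond attack a proton of H3O⁺; Markovnikov addition places the new C–H on the less-substituted alkene carbon, so the positive charge ends up on the more-substituted carbon — a secondary carbocation. H2O is released.
Step 2: A hydride (H with its bonding pair) migrates from the adjacent cyclohexyl carbon to the cationic centre — a 1,2-hydride shift — upgrading the secondary cation to a tertiary one.
Step 3: A lone pair on the oxygen of H2O attacks the carbocation, forming a C–O bond and an oxonium ion (a protonated alcohol).
Step 4: H2O removes a proton from the oxonium oxygen, regenerating H3O⁺ and giving the neutral alcohol.
Total: 4 elementary steps.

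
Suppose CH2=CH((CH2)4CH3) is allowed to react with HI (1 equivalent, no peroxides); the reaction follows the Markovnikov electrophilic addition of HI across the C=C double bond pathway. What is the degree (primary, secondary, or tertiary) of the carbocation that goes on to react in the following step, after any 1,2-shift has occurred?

Step 1: Protonation of the alkene by HI: the π bond acts as the nucleophile and picks up H⁺, giving the more stable (Markovnikov) secondary carbocation. The H–I bond breaks heterolytically, releasing I⁻.
No single 1,2-shift to an adjacent carbon would give a more-substituted cation, so no rearrangement occurs.

secondary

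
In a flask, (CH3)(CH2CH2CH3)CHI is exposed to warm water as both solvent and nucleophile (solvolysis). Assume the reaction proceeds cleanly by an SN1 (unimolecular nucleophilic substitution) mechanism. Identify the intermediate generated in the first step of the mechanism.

Step 1: Ionisation: the C–I σ-bond cleaves heterolytically; both bonding electrons depart with I⁻, leaving a secondary carbocation at the α-carbon.
After step 1 the species present is a secondary carbocation.

secondary carbocation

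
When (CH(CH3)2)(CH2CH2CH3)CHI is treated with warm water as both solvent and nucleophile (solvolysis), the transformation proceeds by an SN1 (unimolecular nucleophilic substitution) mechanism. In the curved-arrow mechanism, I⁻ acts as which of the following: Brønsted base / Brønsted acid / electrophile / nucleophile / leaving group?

leaving group

Step 1: Unassisted departure of I⁻ (taking the C–I bonding pair) generates a secondary carbocation.
I⁻ departs with both electrons of the breaking σ-bond — that is the definition of a leaving group.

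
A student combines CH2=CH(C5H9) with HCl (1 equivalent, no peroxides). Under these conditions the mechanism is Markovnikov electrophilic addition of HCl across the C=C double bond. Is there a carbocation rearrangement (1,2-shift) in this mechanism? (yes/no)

yes

The first-formed carbocation is secondary.
The adjacent cyclopentyl carbon already bears 2 other carbon substituents and has a hydrogen to migrate; after a 1,2-hydride shift from that carbon the positive charge sits on a tertiary centre.
Tertiary is more stable than secondary, so the shift occurs.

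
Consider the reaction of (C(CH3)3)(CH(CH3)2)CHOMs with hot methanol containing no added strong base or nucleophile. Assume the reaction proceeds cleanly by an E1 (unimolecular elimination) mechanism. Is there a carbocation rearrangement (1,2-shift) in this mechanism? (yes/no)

yes

The first-formed carbocation is secondary.
The adjacent isopropyl carbon already bears 2 other carbon substituents and has a hydrogen to migrate; after a 1,2-hydride shift from that carbon the positive charge sits on a tertiary centre.
Tertiary is more stable than secondary, so the shift occurs.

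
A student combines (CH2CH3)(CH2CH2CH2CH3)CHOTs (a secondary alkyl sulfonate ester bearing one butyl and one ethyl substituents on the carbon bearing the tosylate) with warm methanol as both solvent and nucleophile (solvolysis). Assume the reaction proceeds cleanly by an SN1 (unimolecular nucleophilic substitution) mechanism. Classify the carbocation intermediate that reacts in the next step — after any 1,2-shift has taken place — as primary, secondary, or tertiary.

secondary

Step 1: The C–O bond breaks with both electrons going to the tosylate; TsO⁻ leaves and a secondary carbocation remains.
No single 1,2-shift to an adjacent carbon would give a more-substituted cation, so no rearrangement occurs.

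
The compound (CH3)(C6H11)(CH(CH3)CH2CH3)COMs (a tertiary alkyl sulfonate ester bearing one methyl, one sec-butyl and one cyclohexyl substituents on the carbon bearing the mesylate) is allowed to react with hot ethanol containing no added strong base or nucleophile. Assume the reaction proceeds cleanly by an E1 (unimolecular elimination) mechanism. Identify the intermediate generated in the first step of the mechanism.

Step 1: Ionisation: the C–O σ-bond cleaves heterolytically; both bonding electrons depart with MsO⁻, leaving a tertiary carbocation at the α-carbon.
After step 1 the species present is a tertiary carbocation.

tertiary carbocation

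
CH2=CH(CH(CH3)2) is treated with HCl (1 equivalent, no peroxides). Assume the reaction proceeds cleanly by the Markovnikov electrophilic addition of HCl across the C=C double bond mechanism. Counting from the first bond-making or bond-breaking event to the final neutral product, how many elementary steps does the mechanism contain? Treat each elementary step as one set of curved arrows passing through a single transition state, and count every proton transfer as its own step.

3

Step 1: The π electrons of the C=C bond attack a proton of HCl; Markovnikov addition places the new C–H on the less-substituted alkene carbon, so the positive charge ends up on the more-substituted carbon — a secondary carbocation. The H–Cl bond breaks heterolytically, releasing Cl⁻.
Step 2: A 1,2-hydride shift from the adjacent isopropyl carbon moves the positive charge from the secondary centre to an adjacent carbon, generating a more stable tertiary carbocation.
Step 3: The Cl⁻ anion donates a lone pair to the carbocation, forming the new C–Cl σ-bond and giving the neutral alkyl halide.
Total: 3 elementary steps.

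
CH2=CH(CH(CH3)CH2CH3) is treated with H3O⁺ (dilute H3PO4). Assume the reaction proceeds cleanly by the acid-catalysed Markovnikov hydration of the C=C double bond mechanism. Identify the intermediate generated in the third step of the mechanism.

oxonium ion

Step 1: Electrophilic addition begins with the π(C=C) electrons forming a bond to the proton of H3O⁺. Following Markovnikov's rule, the resulting cation is secondary. H2O is released.
Step 2: A hydride (H with its bonding pair) migrates from the adjacent sec-butyl carbon to the cationic centre — a 1,2-hydride shift — upgrading the secondary cation to a tertiary one.
Step 3: Nucleophilic capture of the cation by H2O produces the protonated alcohol (an oxonium ion).
After step 3 the species present is an oxonium ion.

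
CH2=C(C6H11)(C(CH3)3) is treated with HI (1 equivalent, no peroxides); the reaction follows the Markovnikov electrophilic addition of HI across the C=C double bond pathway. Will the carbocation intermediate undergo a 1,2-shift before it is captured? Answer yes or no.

The first-formed carbocation is tertiary.
No single 1,2-shift to an adjacent carbon would produce a more-substituted cation than the one already present, so no rearrangement occurs.

no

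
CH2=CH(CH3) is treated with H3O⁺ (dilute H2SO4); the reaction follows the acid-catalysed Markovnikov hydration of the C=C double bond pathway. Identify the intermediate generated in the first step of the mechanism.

Step 1: Electrophilic addition begins with the π(C=C) electrons forming a bond to the proton of H3O⁺. Following Markovnikov's rule, the resulting cation is secondary. H2O is released.
After step 1 the species present is a secondary carbocation.

secondary carbocation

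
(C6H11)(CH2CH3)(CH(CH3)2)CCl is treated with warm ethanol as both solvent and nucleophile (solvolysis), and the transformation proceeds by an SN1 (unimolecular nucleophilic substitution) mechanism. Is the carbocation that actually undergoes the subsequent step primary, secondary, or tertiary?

Step 1: Unassisted departure of Cl⁻ (taking the C–Cl bonding pair) generates a tertiary carbocation.
No single 1,2-shift to an adjacent carbon would give a more-substituted cation, so no rearrangement occurs.

tertiary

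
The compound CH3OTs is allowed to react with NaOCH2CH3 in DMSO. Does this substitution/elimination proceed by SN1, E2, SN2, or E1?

Conditions: a methyl substrate with a strong nucleophile in the polar aprotic solvent DMSO.
These conditions are the textbook signature of the SN2 pathway.
An unhindered substrate with a strong nucleophile in a polar aprotic solvent favours one-step backside displacement.

SN2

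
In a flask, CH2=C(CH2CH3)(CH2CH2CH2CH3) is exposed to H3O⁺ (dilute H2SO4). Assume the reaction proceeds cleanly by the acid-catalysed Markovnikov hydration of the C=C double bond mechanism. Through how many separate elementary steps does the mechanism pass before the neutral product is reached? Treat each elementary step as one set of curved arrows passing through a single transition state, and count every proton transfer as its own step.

3

Step 1: Protonation of the alkene by H3O⁺: the π bond acts as the nucleophile and picks up H⁺, giving the more stable (Markovnikov) tertiary carbocation. H2O is released.
(No 1,2-shift: no single shift to an adjacent carbon would give a more stable cation.)
Step 2: Nucleophilic capture of the cation by H2O produces the protonated alcohol (an oxonium ion).
Step 3: Proton transfer from the O–H of the oxonium ion to H2O completes the catalytic cycle and yields the alcohol.
Total: 3 elementary steps.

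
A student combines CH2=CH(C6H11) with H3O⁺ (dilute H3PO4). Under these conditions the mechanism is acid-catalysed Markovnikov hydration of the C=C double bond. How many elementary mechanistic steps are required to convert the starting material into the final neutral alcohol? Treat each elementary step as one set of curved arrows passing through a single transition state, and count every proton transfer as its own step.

Step 1: Electrophilic addition begins with the π(C=C) electrons forming a bond to the proton of H3O⁺. Following Markovnikov's rule, the resulting cation is secondary. H2O is released.
Step 2: Carbocation rearrangement: a 1,2-hydride shift from the adjacent cyclohexyl carbon converts the initially-formed secondary cation into the more stable tertiary cation.
Step 3: A lone pair on the oxygen of H2O attacks the carbocation, forming a C–O bond and an oxonium ion (a protonated alcohol).
Step 4: Proton transfer from the O–H of the oxonium ion to H2O completes the catalytic cycle and yields the alcohol.
Total: 4 elementary steps.

4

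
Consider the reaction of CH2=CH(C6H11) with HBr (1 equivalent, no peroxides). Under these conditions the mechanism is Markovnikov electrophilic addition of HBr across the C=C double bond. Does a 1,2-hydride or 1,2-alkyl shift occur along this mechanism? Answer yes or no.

The first-formed carbocation is secondary.
The adjacent cyclohexyl carbon already bears 2 other carbon substituents and has a hydrogen to migrate; after a 1,2-hydride shift from that carbon the positive charge sits on a tertiary centre.
Tertiary is more stable than secondary, so the shift occurs.

yes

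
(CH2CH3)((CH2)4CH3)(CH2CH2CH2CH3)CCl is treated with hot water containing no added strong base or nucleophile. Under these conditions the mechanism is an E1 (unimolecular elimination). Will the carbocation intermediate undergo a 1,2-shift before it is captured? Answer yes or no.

no

The first-formed carbocation is tertiary.
No single 1,2-shift to an adjacent carbon would produce a more-substituted cation than the one already present, so no rearrangement occurs.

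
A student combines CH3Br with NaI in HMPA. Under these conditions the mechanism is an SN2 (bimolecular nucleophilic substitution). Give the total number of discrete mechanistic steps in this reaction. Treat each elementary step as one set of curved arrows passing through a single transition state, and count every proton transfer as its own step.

1

Step 1: I⁻ attacks the back face of the α-carbon while Br⁻ departs with the C–Br bonding pair — a single concerted displacement through a pentacoordinate transition state.
Total: 1 elementary step.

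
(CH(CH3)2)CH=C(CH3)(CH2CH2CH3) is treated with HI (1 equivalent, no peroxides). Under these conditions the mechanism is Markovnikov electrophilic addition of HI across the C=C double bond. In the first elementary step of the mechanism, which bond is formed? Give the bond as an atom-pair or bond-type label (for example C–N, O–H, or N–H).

Step 1: Electrophilic addition begins with the π(C=C) electrons forming a bond to the proton of HI. Following Markovnikov's rule, the resulting cation is tertiary. The H–I bond breaks heterolytically, releasing I⁻.
The bond formed in this step is the C–H bond.

C–H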